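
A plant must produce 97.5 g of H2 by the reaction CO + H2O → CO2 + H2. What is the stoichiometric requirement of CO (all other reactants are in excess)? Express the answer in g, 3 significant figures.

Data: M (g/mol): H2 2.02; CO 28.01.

n(H2) = 97.5 / 2.02 = 48.27 mol
n(CO) = (1/1) × 48.27 = 48.27 mol
mass = 48.27 × 28.01 = 1352 g

1350 g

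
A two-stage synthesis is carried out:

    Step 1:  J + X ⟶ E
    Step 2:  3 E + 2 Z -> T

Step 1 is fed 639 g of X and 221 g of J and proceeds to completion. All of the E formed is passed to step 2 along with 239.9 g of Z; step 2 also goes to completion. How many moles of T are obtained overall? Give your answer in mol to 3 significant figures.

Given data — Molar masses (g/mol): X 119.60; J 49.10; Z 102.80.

Step 1:
n(X) = 639.0 / 119.60 = 5.343 mol
n(J) = 221.0 / 49.10 = 4.501 mol
n/ν → X: 5.343, J: 4.501; J is limiting.
n(E) produced = (1/1) × 4.501 = 4.501 mol
Step 2:
n(E) available = 4.501 mol
n(Z) = 239.9 / 102.80 = 2.334 mol
n/ν → E: 1.500, Z: 1.167; Z is limiting.
n(T) = (1/2) × 2.334 = 1.167 mol

1.17 mol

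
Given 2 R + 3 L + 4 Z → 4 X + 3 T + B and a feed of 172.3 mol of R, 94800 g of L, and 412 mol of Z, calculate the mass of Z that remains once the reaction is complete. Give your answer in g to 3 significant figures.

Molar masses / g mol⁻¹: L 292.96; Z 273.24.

18400 g

n(R) = 172.3 mol
n(L) = 94800 / 292.96 = 323.6 mol
n(Z) = 412.0 mol
n/ν for R = 172.3/2 = 86.15
n/ν for L = 323.6/3 = 107.9
n/ν for Z = 412.0/4 = 103.0
Smallest n/ν is R → limiting reagent.
Z consumed = (4/2) × 172.3 = 344.6 mol
Z remaining = 412.0 − 344.6 = 67.40 mol
mass = 67.40 × 273.24 = 18420 g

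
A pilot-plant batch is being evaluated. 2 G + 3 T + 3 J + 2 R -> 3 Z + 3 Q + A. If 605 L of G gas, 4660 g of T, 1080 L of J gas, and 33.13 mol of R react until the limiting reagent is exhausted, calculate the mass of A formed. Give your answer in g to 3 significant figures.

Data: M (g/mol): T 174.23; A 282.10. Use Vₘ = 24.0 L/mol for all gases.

n(G) = 605.0 / 24.0 = 25.21 mol
n(T) = 4660 / 174.23 = 26.75 mol
n(J) = 1080 / 24.0 = 45.00 mol
n(R) = 33.13 mol
n/ν for G = 25.21/2 = 12.61
n/ν for T = 26.75/3 = 8.917
n/ν for J = 45.00/3 = 15.00
n/ν for R = 33.13/2 = 16.57
Smallest n/ν is T → limiting reagent.
n(A) = (1/3) × 26.75 = 8.917 mol
mass = 8.917 × 282.10 = 2515 g

2520 g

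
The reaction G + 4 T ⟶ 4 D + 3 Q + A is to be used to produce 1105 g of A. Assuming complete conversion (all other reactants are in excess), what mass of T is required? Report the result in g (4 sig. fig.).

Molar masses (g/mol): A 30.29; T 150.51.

21960 g

n(A) = 1105 / 30.29 = 36.48 mol
n(T) = (4/1) × 36.48 = 145.9 mol
mass = 145.9 × 150.51 = 21960 g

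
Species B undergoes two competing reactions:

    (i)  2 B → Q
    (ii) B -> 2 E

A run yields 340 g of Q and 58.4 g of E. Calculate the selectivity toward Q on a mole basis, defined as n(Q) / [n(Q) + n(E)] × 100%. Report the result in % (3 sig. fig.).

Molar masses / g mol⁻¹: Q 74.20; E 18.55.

59.3 %

n(Q) = 340 / 74.20 = 4.582 mol
n(E) = 58.4 / 18.55 = 3.148 mol
selectivity = 4.582/(4.582+3.148) × 100 = 59.28 %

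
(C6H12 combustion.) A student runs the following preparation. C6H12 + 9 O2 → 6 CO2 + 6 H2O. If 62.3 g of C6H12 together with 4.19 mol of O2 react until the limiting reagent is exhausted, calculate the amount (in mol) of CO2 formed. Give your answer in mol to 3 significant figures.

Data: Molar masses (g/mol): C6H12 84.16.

n(C6H12) = 62.30 / 84.16 = 0.7403 mol
n(O2) = 4.190 mol
n/ν for C6H12 = 0.7403/1 = 0.7403
n/ν for O2 = 4.190/9 = 0.4656
Smallest n/ν is O2 → limiting reagent.
n(CO2) = (6/9) × 4.190 = 2.793 mol

2.79 mol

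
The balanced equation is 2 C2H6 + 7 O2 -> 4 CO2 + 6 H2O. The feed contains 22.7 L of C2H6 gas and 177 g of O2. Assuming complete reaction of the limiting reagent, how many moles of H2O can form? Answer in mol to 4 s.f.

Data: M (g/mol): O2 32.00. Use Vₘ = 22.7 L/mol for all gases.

3.000 mol

n(C2H6) = 22.70 / 22.7 = 1.000 mol
n(O2) = 177.0 / 32.00 = 5.531 mol
n/ν → C2H6: 0.5000, O2: 0.7901; C2H6 is limiting.
n(H2O) = (6/2) × 1.000 = 3.000 mol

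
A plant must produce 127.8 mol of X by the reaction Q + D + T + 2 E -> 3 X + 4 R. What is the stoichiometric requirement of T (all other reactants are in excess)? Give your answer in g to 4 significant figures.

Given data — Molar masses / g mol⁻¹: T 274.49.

11690 g

n(X) = 127.8 mol
n(T) = (1/3) × 127.8 = 42.60 mol
mass = 42.60 × 274.49 = 11690 g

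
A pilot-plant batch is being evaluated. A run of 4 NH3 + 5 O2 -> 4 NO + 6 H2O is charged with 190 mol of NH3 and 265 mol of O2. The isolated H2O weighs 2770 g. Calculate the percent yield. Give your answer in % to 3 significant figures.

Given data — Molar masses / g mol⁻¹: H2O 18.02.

n(NH3) = 190.0 mol
n(O2) = 265.0 mol
n/ν for NH3 = 190.0/4 = 47.50
n/ν for O2 = 265.0/5 = 53.00
Smallest n/ν is NH3 → limiting reagent.
theoretical n(H2O) = (6/4) × 190.0 = 285.0 mol → 5136 g
% yield = 2770 / 5136 × 100 = 53.93 %

53.9 %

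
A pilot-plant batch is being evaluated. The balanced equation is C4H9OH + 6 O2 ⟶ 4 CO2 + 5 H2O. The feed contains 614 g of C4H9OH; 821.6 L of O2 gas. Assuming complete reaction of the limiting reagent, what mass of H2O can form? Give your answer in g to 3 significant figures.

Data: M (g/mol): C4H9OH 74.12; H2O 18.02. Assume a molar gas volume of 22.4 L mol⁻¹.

n(C4H9OH) = 614.0 / 74.12 = 8.284 mol
n(O2) = 821.6 / 22.4 = 36.68 mol
n/ν → C4H9OH: 8.284, O2: 6.113; O2 is limiting.
n(H2O) = (5/6) × 36.68 = 30.57 mol
mass = 30.57 × 18.02 = 550.9 g

551 g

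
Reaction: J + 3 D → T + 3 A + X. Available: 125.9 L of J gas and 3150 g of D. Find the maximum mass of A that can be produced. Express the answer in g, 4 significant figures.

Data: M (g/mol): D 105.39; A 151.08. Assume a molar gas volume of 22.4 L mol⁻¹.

n(J) = 125.9 / 22.4 = 5.621 mol
n(D) = 3150 / 105.39 = 29.89 mol
n/ν → J: 5.621, D: 9.963; J is limiting.
n(A) = (3/1) × 5.621 = 16.86 mol
mass = 16.86 × 151.08 = 2547 g

2547 g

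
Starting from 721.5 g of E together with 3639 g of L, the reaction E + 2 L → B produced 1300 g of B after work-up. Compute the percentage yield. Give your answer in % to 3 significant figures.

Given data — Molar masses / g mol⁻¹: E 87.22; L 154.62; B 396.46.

n(E) = 721.5 / 87.22 = 8.272 mol
n(L) = 3639 / 154.62 = 23.54 mol
n/ν → E: 8.272, L: 11.77; E is limiting.
theoretical n(B) = (1/1) × 8.272 = 8.272 mol → 3280 g
% yield = 1300 / 3280 × 100 = 39.63 %

39.6 %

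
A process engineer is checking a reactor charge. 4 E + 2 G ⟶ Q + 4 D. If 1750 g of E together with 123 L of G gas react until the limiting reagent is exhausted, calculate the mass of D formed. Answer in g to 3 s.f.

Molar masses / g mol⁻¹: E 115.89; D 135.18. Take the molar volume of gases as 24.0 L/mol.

1390 g

n(E) = 1750 / 115.89 = 15.10 mol
n(G) = 123.0 / 24.0 = 5.125 mol
n/ν for E = 15.10/4 = 3.775
n/ν for G = 5.125/2 = 2.563
Smallest n/ν is G → limiting reagent.
n(D) = (4/2) × 5.125 = 10.25 mol
mass = 10.25 × 135.18 = 1386 g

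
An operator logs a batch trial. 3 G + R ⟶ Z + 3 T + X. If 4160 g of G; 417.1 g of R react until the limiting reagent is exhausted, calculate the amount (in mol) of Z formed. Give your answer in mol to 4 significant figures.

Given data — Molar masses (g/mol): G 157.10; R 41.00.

n(G) = 4160 / 157.10 = 26.48 mol
n(R) = 417.1 / 41.00 = 10.17 mol
n/ν → G: 8.827, R: 10.17; G is limiting.
n(Z) = (1/3) × 26.48 = 8.827 mol

8.827 mol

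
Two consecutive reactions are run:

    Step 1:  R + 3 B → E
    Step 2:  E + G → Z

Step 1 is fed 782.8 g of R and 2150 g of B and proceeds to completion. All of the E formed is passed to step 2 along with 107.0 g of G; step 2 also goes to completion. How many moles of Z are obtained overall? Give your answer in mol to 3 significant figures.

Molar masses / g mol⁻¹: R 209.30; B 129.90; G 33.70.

Step 1:
n(R) = 782.8 / 209.30 = 3.740 mol
n(B) = 2150 / 129.90 = 16.55 mol
n/ν → R: 3.740, B: 5.517; R is limiting.
n(E) produced = (1/1) × 3.740 = 3.740 mol
Step 2:
n(E) available = 3.740 mol
n(G) = 107.0 / 33.70 = 3.175 mol
n/ν → E: 3.740, G: 3.175; G is limiting.
n(Z) = (1/1) × 3.175 = 3.175 mol

3.18 mol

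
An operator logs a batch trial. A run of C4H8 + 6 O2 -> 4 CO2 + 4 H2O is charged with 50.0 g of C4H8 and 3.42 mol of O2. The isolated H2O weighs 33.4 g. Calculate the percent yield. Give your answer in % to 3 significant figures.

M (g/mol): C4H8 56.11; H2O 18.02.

81.3 %

n(C4H8) = 50.00 / 56.11 = 0.8911 mol
n(O2) = 3.420 mol
n/ν for C4H8 = 0.8911/1 = 0.8911
n/ν for O2 = 3.420/6 = 0.5700
Smallest n/ν is O2 → limiting reagent.
theoretical n(H2O) = (4/6) × 3.420 = 2.280 mol → 41.09 g
% yield = 33.4 / 41.09 × 100 = 81.28 %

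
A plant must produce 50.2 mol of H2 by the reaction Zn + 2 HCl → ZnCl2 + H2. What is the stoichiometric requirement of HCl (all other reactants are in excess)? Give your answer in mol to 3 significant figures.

n(H2) = 50.20 mol
n(HCl) = (2/1) × 50.20 = 100.4 mol

100 mol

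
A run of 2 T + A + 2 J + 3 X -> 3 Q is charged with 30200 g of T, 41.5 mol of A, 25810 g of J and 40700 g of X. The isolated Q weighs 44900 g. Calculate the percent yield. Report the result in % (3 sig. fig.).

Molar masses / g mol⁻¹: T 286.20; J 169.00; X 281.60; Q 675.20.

53.4 %

n(T) = 30200 / 286.20 = 105.5 mol
n(A) = 41.50 mol
n(J) = 25810 / 169.00 = 152.7 mol
n(X) = 40700 / 281.60 = 144.5 mol
n/ν for T = 105.5/2 = 52.75
n/ν for A = 41.50/1 = 41.50
n/ν for J = 152.7/2 = 76.35
n/ν for X = 144.5/3 = 48.17
Smallest n/ν is A → limiting reagent.
theoretical n(Q) = (3/1) × 41.50 = 124.5 mol → 84060 g
% yield = 44900 / 84060 × 100 = 53.41 %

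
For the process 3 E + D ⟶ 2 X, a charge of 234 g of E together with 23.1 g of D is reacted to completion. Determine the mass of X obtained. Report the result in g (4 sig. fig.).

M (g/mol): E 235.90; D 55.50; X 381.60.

n(E) = 234.0 / 235.90 = 0.9919 mol
n(D) = 23.10 / 55.50 = 0.4162 mol
n/ν → E: 0.3306, D: 0.4162; E is limiting.
n(X) = (2/3) × 0.9919 = 0.6613 mol
mass = 0.6613 × 381.60 = 252.4 g

252.4 g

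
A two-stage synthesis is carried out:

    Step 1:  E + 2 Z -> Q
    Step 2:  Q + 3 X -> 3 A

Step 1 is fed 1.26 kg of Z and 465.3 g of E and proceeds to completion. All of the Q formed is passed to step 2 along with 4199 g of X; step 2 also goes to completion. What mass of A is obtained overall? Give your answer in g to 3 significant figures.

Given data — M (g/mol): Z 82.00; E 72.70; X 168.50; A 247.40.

4750 g

Step 1:
n(Z) = 1.260×1000 / 82.00 = 15.37 mol
n(E) = 465.3 / 72.70 = 6.400 mol
n/ν for Z = 15.37/2 = 7.685
n/ν for E = 6.400/1 = 6.400
Smallest n/ν is E → limiting reagent.
n(Q) produced = (1/1) × 6.400 = 6.400 mol
Step 2:
n(Q) available = 6.400 mol
n(X) = 4199 / 168.50 = 24.92 mol
n/ν for Q = 6.400/1 = 6.400
n/ν for X = 24.92/3 = 8.307
Smallest n/ν is Q → limiting reagent.
n(A) = (3/1) × 6.400 = 19.20 mol
mass = 19.20 × 247.40 = 4750 g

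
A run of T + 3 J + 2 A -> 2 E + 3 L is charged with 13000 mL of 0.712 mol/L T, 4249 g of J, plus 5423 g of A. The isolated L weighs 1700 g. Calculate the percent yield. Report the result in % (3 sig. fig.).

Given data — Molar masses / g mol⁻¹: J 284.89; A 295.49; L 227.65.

n(T) = 0.712 × 13000/1000 = 9.256 mol
n(J) = 4249 / 284.89 = 14.91 mol
n(A) = 5423 / 295.49 = 18.35 mol
n/ν → T: 9.256, J: 4.970, A: 9.175; J is limiting.
theoretical n(L) = (3/3) × 14.91 = 14.91 mol → 3394 g
% yield = 1700 / 3394 × 100 = 50.09 %

50.1 %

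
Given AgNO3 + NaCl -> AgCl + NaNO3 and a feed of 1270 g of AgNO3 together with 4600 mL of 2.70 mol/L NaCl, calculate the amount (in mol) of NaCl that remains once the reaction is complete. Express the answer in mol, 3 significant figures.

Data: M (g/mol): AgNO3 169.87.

4.94 mol

n(AgNO3) = 1270 / 169.87 = 7.476 mol
n(NaCl) = 2.70 × 4600/1000 = 12.42 mol
n/ν for AgNO3 = 7.476/1 = 7.476
n/ν for NaCl = 12.42/1 = 12.42
Smallest n/ν is AgNO3 → limiting reagent.
NaCl consumed = (1/1) × 7.476 = 7.476 mol
NaCl remaining = 12.42 − 7.476 = 4.944 mol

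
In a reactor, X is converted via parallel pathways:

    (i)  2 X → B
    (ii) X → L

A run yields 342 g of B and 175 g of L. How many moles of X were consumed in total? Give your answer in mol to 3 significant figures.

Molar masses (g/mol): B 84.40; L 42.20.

12.3 mol

n(B) = 342 / 84.40 = 4.052 mol
n(L) = 175 / 42.20 = 4.147 mol
n(X) via (i) = (2/1)×4.052 = 8.104 mol
n(X) via (ii) = (1/1)×4.147 = 4.147 mol
total n(X) = 8.104 + 4.147 = 12.25 mol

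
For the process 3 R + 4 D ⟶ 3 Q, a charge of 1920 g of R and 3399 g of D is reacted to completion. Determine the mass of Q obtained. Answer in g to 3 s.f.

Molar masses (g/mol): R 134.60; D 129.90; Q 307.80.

n(R) = 1920 / 134.60 = 14.26 mol
n(D) = 3399 / 129.90 = 26.17 mol
n/ν → R: 4.753, D: 6.543; R is limiting.
n(Q) = (3/3) × 14.26 = 14.26 mol
mass = 14.26 × 307.80 = 4389 g

4390 g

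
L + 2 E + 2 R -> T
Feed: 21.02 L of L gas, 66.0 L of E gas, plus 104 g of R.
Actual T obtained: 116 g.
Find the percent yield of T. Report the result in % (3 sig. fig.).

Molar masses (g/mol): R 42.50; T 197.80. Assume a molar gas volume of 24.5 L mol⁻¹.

n(L) = 21.02 / 24.5 = 0.8580 mol
n(E) = 66.00 / 24.5 = 2.694 mol
n(R) = 104.0 / 42.50 = 2.447 mol
n/ν → L: 0.8580, E: 1.347, R: 1.224; L is limiting.
theoretical n(T) = (1/1) × 0.8580 = 0.8580 mol → 169.7 g
% yield = 116 / 169.7 × 100 = 68.36 %

68.4 %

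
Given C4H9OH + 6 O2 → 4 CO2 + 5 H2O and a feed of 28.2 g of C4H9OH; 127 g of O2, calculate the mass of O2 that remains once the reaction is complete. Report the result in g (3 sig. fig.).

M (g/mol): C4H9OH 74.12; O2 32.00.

54.0 g

n(C4H9OH) = 28.20 / 74.12 = 0.3805 mol
n(O2) = 127.0 / 32.00 = 3.969 mol
n/ν → C4H9OH: 0.3805, O2: 0.6615; C4H9OH is limiting.
O2 consumed = (6/1) × 0.3805 = 2.283 mol
O2 remaining = 3.969 − 2.283 = 1.686 mol
mass = 1.686 × 32.00 = 53.95 g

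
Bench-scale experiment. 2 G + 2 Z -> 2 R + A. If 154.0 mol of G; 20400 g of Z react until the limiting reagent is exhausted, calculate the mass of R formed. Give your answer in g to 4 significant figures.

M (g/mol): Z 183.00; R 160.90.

n(G) = 154.0 mol
n(Z) = 20400 / 183.00 = 111.5 mol
n/ν → G: 77.00, Z: 55.75; Z is limiting.
n(R) = (2/2) × 111.5 = 111.5 mol
mass = 111.5 × 160.90 = 17940 g

17940 g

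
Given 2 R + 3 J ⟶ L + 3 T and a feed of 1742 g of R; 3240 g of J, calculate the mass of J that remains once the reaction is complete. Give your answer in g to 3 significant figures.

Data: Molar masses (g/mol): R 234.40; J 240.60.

558 g

n(R) = 1742 / 234.40 = 7.432 mol
n(J) = 3240 / 240.60 = 13.47 mol
n/ν for R = 7.432/2 = 3.716
n/ν for J = 13.47/3 = 4.490
Smallest n/ν is R → limiting reagent.
J consumed = (3/2) × 7.432 = 11.15 mol
J remaining = 13.47 − 11.15 = 2.320 mol
mass = 2.320 × 240.60 = 558.2 g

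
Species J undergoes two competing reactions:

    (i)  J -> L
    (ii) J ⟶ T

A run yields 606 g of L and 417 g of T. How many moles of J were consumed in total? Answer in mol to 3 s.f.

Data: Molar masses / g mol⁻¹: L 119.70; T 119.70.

n(L) = 606 / 119.70 = 5.063 mol
n(T) = 417 / 119.70 = 3.484 mol
n(J) via (i) = (1/1)×5.063 = 5.063 mol
n(J) via (ii) = (1/1)×3.484 = 3.484 mol
total n(J) = 5.063 + 3.484 = 8.547 mol

8.55 mol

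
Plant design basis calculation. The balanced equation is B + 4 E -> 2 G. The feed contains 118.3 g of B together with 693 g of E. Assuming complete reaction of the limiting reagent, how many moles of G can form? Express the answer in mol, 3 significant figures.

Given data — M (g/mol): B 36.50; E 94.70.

3.66 mol

n(B) = 118.3 / 36.50 = 3.241 mol
n(E) = 693.0 / 94.70 = 7.318 mol
n/ν for B = 3.241/1 = 3.241
n/ν for E = 7.318/4 = 1.830
Smallest n/ν is E → limiting reagent.
n(G) = (2/4) × 7.318 = 3.659 mol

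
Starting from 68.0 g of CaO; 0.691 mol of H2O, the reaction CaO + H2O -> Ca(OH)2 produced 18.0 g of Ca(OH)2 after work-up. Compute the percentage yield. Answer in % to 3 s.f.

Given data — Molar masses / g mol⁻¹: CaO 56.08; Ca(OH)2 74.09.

35.2 %

n(CaO) = 68.00 / 56.08 = 1.213 mol
n(H2O) = 0.6910 mol
n/ν for CaO = 1.213/1 = 1.213
n/ν for H2O = 0.6910/1 = 0.6910
Smallest n/ν is H2O → limiting reagent.
theoretical n(Ca(OH)2) = (1/1) × 0.6910 = 0.6910 mol → 51.20 g
% yield = 18.0 / 51.20 × 100 = 35.16 %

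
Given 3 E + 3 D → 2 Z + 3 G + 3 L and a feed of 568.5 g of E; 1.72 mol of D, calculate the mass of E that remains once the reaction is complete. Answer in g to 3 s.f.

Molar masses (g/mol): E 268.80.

n(E) = 568.5 / 268.80 = 2.115 mol
n(D) = 1.720 mol
n/ν for E = 2.115/3 = 0.7050
n/ν for D = 1.720/3 = 0.5733
Smallest n/ν is D → limiting reagent.
E consumed = (3/3) × 1.720 = 1.720 mol
E remaining = 2.115 − 1.720 = 0.3950 mol
mass = 0.3950 × 268.80 = 106.2 g

106 g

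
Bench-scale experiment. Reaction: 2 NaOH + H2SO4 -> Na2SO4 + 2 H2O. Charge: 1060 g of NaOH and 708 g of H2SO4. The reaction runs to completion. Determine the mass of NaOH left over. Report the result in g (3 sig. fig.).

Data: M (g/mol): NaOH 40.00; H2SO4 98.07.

n(NaOH) = 1060 / 40.00 = 26.50 mol
n(H2SO4) = 708.0 / 98.07 = 7.219 mol
n/ν for NaOH = 26.50/2 = 13.25
n/ν for H2SO4 = 7.219/1 = 7.219
Smallest n/ν is H2SO4 → limiting reagent.
NaOH consumed = (2/1) × 7.219 = 14.44 mol
NaOH remaining = 26.50 − 14.44 = 12.06 mol
mass = 12.06 × 40.00 = 482.4 g

482 g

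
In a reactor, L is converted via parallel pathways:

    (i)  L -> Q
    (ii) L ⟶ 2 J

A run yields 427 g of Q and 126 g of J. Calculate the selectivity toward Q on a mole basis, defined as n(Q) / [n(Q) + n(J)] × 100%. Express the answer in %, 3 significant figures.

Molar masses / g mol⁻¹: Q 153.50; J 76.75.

n(Q) = 427 / 153.50 = 2.782 mol
n(J) = 126 / 76.75 = 1.642 mol
selectivity = 2.782/(2.782+1.642) × 100 = 62.88 %

62.9 %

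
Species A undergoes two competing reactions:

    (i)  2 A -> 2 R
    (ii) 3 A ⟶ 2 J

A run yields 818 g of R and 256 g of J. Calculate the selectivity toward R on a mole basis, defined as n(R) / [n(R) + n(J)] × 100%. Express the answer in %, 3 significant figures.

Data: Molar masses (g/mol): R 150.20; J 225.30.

82.7 %

n(R) = 818 / 150.20 = 5.446 mol
n(J) = 256 / 225.30 = 1.136 mol
selectivity = 5.446/(5.446+1.136) × 100 = 82.74 %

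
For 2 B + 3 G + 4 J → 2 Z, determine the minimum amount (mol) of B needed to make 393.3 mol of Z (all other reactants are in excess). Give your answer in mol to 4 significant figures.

393.3 mol

n(Z) = 393.3 mol
n(B) = (2/2) × 393.3 = 393.3 mol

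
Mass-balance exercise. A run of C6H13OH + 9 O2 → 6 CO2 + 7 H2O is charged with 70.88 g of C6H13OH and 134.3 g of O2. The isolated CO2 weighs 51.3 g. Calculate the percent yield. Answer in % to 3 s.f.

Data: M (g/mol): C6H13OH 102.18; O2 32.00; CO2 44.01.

41.7 %

n(C6H13OH) = 70.88 / 102.18 = 0.6937 mol
n(O2) = 134.3 / 32.00 = 4.197 mol
n/ν for C6H13OH = 0.6937/1 = 0.6937
n/ν for O2 = 4.197/9 = 0.4663
Smallest n/ν is O2 → limiting reagent.
theoretical n(CO2) = (6/9) × 4.197 = 2.798 mol → 123.1 g
% yield = 51.3 / 123.1 × 100 = 41.67 %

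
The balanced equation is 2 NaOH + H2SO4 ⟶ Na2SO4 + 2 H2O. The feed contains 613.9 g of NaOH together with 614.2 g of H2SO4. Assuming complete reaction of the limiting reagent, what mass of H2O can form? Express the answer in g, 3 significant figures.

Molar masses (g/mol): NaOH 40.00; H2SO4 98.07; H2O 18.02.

226 g

n(NaOH) = 613.9 / 40.00 = 15.35 mol
n(H2SO4) = 614.2 / 98.07 = 6.263 mol
n/ν for NaOH = 15.35/2 = 7.675
n/ν for H2SO4 = 6.263/1 = 6.263
Smallest n/ν is H2SO4 → limiting reagent.
n(H2O) = (2/1) × 6.263 = 12.53 mol
mass = 12.53 × 18.02 = 225.8 g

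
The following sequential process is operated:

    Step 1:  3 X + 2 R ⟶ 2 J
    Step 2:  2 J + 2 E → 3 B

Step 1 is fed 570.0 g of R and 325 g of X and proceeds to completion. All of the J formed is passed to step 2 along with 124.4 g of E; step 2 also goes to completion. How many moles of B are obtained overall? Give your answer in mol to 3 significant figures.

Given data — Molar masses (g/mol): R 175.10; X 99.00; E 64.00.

2.92 mol

Step 1:
n(R) = 570.0 / 175.10 = 3.255 mol
n(X) = 325.0 / 99.00 = 3.283 mol
n/ν for R = 3.255/2 = 1.628
n/ν for X = 3.283/3 = 1.094
Smallest n/ν is X → limiting reagent.
n(J) produced = (2/3) × 3.283 = 2.189 mol
Step 2:
n(J) available = 2.189 mol
n(E) = 124.4 / 64.00 = 1.944 mol
n/ν for J = 2.189/2 = 1.095
n/ν for E = 1.944/2 = 0.9720
Smallest n/ν is E → limiting reagent.
n(B) = (3/2) × 1.944 = 2.916 mol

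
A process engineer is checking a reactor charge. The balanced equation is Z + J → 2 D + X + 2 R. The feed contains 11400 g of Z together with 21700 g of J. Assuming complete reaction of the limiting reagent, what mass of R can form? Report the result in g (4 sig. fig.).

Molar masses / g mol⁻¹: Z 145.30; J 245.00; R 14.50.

2275 g

n(Z) = 11400 / 145.30 = 78.46 mol
n(J) = 21700 / 245.00 = 88.57 mol
n/ν for Z = 78.46/1 = 78.46
n/ν for J = 88.57/1 = 88.57
Smallest n/ν is Z → limiting reagent.
n(R) = (2/1) × 78.46 = 156.9 mol
mass = 156.9 × 14.50 = 2275 g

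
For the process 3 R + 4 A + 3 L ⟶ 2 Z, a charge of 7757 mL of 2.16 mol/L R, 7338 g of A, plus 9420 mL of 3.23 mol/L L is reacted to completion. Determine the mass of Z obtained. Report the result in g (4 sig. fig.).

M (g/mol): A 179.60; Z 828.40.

9253 g

n(R) = 2.16 × 7757/1000 = 16.76 mol
n(A) = 7338 / 179.60 = 40.86 mol
n(L) = 3.23 × 9420/1000 = 30.43 mol
n/ν for R = 16.76/3 = 5.587
n/ν for A = 40.86/4 = 10.22
n/ν for L = 30.43/3 = 10.14
Smallest n/ν is R → limiting reagent.
n(Z) = (2/3) × 16.76 = 11.17 mol
mass = 11.17 × 828.40 = 9253 g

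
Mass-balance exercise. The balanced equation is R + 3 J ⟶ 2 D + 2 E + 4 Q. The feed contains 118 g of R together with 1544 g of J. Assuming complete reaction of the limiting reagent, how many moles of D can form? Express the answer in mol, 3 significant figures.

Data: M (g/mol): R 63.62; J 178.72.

n(R) = 118.0 / 63.62 = 1.855 mol
n(J) = 1544 / 178.72 = 8.639 mol
n/ν for R = 1.855/1 = 1.855
n/ν for J = 8.639/3 = 2.880
Smallest n/ν is R → limiting reagent.
n(D) = (2/1) × 1.855 = 3.710 mol

3.71 mol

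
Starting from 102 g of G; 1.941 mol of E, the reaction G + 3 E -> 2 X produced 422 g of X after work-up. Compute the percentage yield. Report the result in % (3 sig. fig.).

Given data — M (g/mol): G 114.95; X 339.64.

96.0 %

n(G) = 102.0 / 114.95 = 0.8873 mol
n(E) = 1.941 mol
n/ν → G: 0.8873, E: 0.6470; E is limiting.
theoretical n(X) = (2/3) × 1.941 = 1.294 mol → 439.5 g
% yield = 422 / 439.5 × 100 = 96.02 %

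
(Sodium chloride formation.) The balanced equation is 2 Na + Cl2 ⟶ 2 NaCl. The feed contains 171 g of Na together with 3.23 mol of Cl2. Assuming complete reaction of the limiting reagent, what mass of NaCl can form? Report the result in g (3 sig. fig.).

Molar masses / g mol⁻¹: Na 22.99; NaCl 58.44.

n(Na) = 171.0 / 22.99 = 7.438 mol
n(Cl2) = 3.230 mol
n/ν for Na = 7.438/2 = 3.719
n/ν for Cl2 = 3.230/1 = 3.230
Smallest n/ν is Cl2 → limiting reagent.
n(NaCl) = (2/1) × 3.230 = 6.460 mol
mass = 6.460 × 58.44 = 377.5 g

378 g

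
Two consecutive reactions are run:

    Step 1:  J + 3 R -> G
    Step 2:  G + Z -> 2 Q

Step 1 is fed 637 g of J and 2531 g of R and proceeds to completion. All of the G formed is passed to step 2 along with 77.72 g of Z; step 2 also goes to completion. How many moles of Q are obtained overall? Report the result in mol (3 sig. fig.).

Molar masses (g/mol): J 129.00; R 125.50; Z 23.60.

Step 1:
n(J) = 637.0 / 129.00 = 4.938 mol
n(R) = 2531 / 125.50 = 20.17 mol
n/ν for J = 4.938/1 = 4.938
n/ν for R = 20.17/3 = 6.723
Smallest n/ν is J → limiting reagent.
n(G) produced = (1/1) × 4.938 = 4.938 mol
Step 2:
n(G) available = 4.938 mol
n(Z) = 77.72 / 23.60 = 3.293 mol
n/ν for G = 4.938/1 = 4.938
n/ν for Z = 3.293/1 = 3.293
Smallest n/ν is Z → limiting reagent.
n(Q) = (2/1) × 3.293 = 6.586 mol

6.59 mol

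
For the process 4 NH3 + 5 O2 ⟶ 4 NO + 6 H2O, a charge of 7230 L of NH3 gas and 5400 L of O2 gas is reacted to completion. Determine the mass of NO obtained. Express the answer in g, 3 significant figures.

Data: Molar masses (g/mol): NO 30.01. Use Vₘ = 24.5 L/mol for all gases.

5290 g

n(NH3) = 7230 / 24.5 = 295.1 mol
n(O2) = 5400 / 24.5 = 220.4 mol
n/ν for NH3 = 295.1/4 = 73.78
n/ν for O2 = 220.4/5 = 44.08
Smallest n/ν is O2 → limiting reagent.
n(NO) = (4/5) × 220.4 = 176.3 mol
mass = 176.3 × 30.01 = 5291 g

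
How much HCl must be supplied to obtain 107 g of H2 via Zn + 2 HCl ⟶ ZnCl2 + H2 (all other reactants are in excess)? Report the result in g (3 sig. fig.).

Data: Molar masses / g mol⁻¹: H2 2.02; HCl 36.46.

3860 g

n(H2) = 107 / 2.02 = 52.97 mol
n(HCl) = (2/1) × 52.97 = 105.9 mol
mass = 105.9 × 36.46 = 3861 g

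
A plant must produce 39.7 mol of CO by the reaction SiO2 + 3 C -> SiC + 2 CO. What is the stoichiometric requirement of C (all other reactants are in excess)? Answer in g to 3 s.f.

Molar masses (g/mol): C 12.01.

715 g

n(CO) = 39.70 mol
n(C) = (3/2) × 39.70 = 59.55 mol
mass = 59.55 × 12.01 = 715.2 g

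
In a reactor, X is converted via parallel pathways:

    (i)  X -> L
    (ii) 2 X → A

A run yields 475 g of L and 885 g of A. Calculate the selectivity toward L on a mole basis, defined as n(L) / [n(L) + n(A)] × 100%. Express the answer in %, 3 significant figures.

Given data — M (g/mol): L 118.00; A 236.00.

51.8 %

n(L) = 475 / 118.00 = 4.025 mol
n(A) = 885 / 236.00 = 3.750 mol
selectivity = 4.025/(4.025+3.750) × 100 = 51.77 %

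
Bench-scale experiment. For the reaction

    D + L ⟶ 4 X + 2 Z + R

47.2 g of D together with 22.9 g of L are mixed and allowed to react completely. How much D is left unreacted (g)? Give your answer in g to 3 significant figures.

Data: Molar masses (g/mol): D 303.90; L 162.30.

4.32 g

n(D) = 47.20 / 303.90 = 0.1553 mol
n(L) = 22.90 / 162.30 = 0.1411 mol
n/ν for D = 0.1553/1 = 0.1553
n/ν for L = 0.1411/1 = 0.1411
Smallest n/ν is L → limiting reagent.
D consumed = (1/1) × 0.1411 = 0.1411 mol
D remaining = 0.1553 − 0.1411 = 0.01420 mol
mass = 0.01420 × 303.90 = 4.315 g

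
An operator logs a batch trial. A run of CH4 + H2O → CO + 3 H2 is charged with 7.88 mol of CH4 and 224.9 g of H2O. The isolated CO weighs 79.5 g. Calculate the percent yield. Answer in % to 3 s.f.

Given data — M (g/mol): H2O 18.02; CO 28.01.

n(CH4) = 7.880 mol
n(H2O) = 224.9 / 18.02 = 12.48 mol
n/ν for CH4 = 7.880/1 = 7.880
n/ν for H2O = 12.48/1 = 12.48
Smallest n/ν is CH4 → limiting reagent.
theoretical n(CO) = (1/1) × 7.880 = 7.880 mol → 220.7 g
% yield = 79.5 / 220.7 × 100 = 36.02 %

36.0 %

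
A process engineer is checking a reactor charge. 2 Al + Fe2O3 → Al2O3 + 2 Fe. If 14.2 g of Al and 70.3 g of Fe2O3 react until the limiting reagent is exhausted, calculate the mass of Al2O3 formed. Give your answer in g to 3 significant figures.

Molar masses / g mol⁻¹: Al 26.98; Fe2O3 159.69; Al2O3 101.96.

n(Al) = 14.20 / 26.98 = 0.5263 mol
n(Fe2O3) = 70.30 / 159.69 = 0.4402 mol
n/ν for Al = 0.5263/2 = 0.2632
n/ν for Fe2O3 = 0.4402/1 = 0.4402
Smallest n/ν is Al → limiting reagent.
n(Al2O3) = (1/2) × 0.5263 = 0.2632 mol
mass = 0.2632 × 101.96 = 26.84 g

26.8 g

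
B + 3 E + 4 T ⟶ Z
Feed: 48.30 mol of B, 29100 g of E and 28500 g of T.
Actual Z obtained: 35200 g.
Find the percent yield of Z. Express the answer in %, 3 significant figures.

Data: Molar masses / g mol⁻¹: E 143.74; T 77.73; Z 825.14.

88.3 %

n(B) = 48.30 mol
n(E) = 29100 / 143.74 = 202.4 mol
n(T) = 28500 / 77.73 = 366.7 mol
n/ν for B = 48.30/1 = 48.30
n/ν for E = 202.4/3 = 67.47
n/ν for T = 366.7/4 = 91.68
Smallest n/ν is B → limiting reagent.
theoretical n(Z) = (1/1) × 48.30 = 48.30 mol → 39850 g
% yield = 35200 / 39850 × 100 = 88.33 %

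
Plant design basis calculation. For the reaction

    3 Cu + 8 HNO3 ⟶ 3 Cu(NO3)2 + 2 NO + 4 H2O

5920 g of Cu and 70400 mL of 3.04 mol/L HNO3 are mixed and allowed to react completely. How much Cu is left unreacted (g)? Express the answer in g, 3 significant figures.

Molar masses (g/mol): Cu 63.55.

n(Cu) = 5920 / 63.55 = 93.15 mol
n(HNO3) = 3.04 × 70400/1000 = 214.0 mol
n/ν → Cu: 31.05, HNO3: 26.75; HNO3 is limiting.
Cu consumed = (3/8) × 214.0 = 80.25 mol
Cu remaining = 93.15 − 80.25 = 12.90 mol
mass = 12.90 × 63.55 = 819.8 g

820 g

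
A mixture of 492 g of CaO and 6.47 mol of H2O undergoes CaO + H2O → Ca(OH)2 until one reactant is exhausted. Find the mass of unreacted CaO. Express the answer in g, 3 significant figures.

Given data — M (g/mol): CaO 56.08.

n(CaO) = 492.0 / 56.08 = 8.773 mol
n(H2O) = 6.470 mol
n/ν for CaO = 8.773/1 = 8.773
n/ν for H2O = 6.470/1 = 6.470
Smallest n/ν is H2O → limiting reagent.
CaO consumed = (1/1) × 6.470 = 6.470 mol
CaO remaining = 8.773 − 6.470 = 2.303 mol
mass = 2.303 × 56.08 = 129.2 g

129 g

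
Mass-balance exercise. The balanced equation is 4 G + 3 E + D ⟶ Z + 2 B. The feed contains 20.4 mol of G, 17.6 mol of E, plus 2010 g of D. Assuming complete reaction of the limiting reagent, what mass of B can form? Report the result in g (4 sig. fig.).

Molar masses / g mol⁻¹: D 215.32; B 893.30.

n(G) = 20.40 mol
n(E) = 17.60 mol
n(D) = 2010 / 215.32 = 9.335 mol
n/ν for G = 20.40/4 = 5.100
n/ν for E = 17.60/3 = 5.867
n/ν for D = 9.335/1 = 9.335
Smallest n/ν is G → limiting reagent.
n(B) = (2/4) × 20.40 = 10.20 mol
mass = 10.20 × 893.30 = 9112 g

9112 g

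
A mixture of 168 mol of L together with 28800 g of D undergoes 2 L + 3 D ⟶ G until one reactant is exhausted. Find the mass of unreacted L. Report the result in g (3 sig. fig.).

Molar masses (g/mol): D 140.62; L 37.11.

1170 g

n(L) = 168.0 mol
n(D) = 28800 / 140.62 = 204.8 mol
n/ν for L = 168.0/2 = 84.00
n/ν for D = 204.8/3 = 68.27
Smallest n/ν is D → limiting reagent.
L consumed = (2/3) × 204.8 = 136.5 mol
L remaining = 168.0 − 136.5 = 31.50 mol
mass = 31.50 × 37.11 = 1169 g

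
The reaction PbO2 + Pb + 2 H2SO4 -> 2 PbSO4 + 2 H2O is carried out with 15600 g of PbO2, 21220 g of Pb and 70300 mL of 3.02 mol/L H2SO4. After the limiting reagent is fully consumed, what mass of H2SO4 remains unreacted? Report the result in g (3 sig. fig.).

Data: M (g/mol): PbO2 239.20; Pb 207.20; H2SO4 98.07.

8030 g

n(PbO2) = 15600 / 239.20 = 65.22 mol
n(Pb) = 21220 / 207.20 = 102.4 mol
n(H2SO4) = 3.02 × 70300/1000 = 212.3 mol
n/ν for PbO2 = 65.22/1 = 65.22
n/ν for Pb = 102.4/1 = 102.4
n/ν for H2SO4 = 212.3/2 = 106.2
Smallest n/ν is PbO2 → limiting reagent.
H2SO4 consumed = (2/1) × 65.22 = 130.4 mol
H2SO4 remaining = 212.3 − 130.4 = 81.90 mol
mass = 81.90 × 98.07 = 8032 g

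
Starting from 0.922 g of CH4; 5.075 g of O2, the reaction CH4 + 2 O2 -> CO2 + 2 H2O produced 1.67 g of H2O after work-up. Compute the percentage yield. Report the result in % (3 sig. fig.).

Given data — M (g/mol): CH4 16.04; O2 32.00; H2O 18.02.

80.6 %

n(CH4) = 0.9220 / 16.04 = 0.05748 mol
n(O2) = 5.075 / 32.00 = 0.1586 mol
n/ν for CH4 = 0.05748/1 = 0.05748
n/ν for O2 = 0.1586/2 = 0.07930
Smallest n/ν is CH4 → limiting reagent.
theoretical n(H2O) = (2/1) × 0.05748 = 0.1150 mol → 2.072 g
% yield = 1.67 / 2.072 × 100 = 80.60 %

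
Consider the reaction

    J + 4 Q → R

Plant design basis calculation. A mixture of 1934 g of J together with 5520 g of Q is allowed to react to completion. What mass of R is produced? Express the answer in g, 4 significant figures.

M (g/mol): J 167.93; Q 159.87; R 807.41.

n(J) = 1934 / 167.93 = 11.52 mol
n(Q) = 5520 / 159.87 = 34.53 mol
n/ν for J = 11.52/1 = 11.52
n/ν for Q = 34.53/4 = 8.633
Smallest n/ν is Q → limiting reagent.
n(R) = (1/4) × 34.53 = 8.633 mol
mass = 8.633 × 807.41 = 6970 g

6970 g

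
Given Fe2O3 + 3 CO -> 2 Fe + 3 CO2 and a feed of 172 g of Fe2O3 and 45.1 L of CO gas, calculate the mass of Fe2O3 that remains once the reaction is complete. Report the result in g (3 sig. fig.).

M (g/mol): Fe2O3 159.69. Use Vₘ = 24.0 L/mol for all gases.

n(Fe2O3) = 172.0 / 159.69 = 1.077 mol
n(CO) = 45.10 / 24.0 = 1.879 mol
n/ν → Fe2O3: 1.077, CO: 0.6263; CO is limiting.
Fe2O3 consumed = (1/3) × 1.879 = 0.6263 mol
Fe2O3 remaining = 1.077 − 0.6263 = 0.4507 mol
mass = 0.4507 × 159.69 = 71.97 g

72.0 g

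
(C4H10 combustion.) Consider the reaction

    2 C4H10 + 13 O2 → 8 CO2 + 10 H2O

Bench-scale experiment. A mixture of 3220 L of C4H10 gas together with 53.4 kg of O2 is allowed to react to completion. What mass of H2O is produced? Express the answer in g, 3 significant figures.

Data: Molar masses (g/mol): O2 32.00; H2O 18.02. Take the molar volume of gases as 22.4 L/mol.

n(C4H10) = 3220 / 22.4 = 143.8 mol
n(O2) = 53.40×1000 / 32.00 = 1669 mol
n/ν for C4H10 = 143.8/2 = 71.90
n/ν for O2 = 1669/13 = 128.4
Smallest n/ν is C4H10 → limiting reagent.
n(H2O) = (10/2) × 143.8 = 719.0 mol
mass = 719.0 × 18.02 = 12960 g

13000 g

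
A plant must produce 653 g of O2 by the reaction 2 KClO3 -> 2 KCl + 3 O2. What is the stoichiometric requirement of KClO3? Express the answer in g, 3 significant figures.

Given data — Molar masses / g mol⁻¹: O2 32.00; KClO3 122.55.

1670 g

n(O2) = 653 / 32.00 = 20.41 mol
n(KClO3) = (2/3) × 20.41 = 13.61 mol
mass = 13.61 × 122.55 = 1668 g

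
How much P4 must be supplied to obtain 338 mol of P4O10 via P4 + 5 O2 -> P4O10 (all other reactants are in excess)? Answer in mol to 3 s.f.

338 mol

n(P4O10) = 338.0 mol
n(P4) = (1/1) × 338.0 = 338.0 mol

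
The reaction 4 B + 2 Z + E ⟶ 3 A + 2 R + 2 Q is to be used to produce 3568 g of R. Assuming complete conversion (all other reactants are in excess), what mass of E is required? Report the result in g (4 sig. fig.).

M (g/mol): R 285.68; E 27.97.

174.7 g

n(R) = 3568 / 285.68 = 12.49 mol
n(E) = (1/2) × 12.49 = 6.245 mol
mass = 6.245 × 27.97 = 174.7 g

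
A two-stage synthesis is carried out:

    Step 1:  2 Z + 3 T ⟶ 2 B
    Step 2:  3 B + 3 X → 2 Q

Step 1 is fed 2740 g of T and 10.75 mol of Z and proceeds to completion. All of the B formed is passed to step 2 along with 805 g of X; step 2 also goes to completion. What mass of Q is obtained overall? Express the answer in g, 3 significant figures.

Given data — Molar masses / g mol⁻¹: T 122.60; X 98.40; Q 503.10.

2740 g

Step 1:
n(T) = 2740 / 122.60 = 22.35 mol
n(Z) = 10.75 mol
n/ν for T = 22.35/3 = 7.450
n/ν for Z = 10.75/2 = 5.375
Smallest n/ν is Z → limiting reagent.
n(B) produced = (2/2) × 10.75 = 10.75 mol
Step 2:
n(B) available = 10.75 mol
n(X) = 805.0 / 98.40 = 8.181 mol
n/ν for B = 10.75/3 = 3.583
n/ν for X = 8.181/3 = 2.727
Smallest n/ν is X → limiting reagent.
n(Q) = (2/3) × 8.181 = 5.454 mol
mass = 5.454 × 503.10 = 2744 g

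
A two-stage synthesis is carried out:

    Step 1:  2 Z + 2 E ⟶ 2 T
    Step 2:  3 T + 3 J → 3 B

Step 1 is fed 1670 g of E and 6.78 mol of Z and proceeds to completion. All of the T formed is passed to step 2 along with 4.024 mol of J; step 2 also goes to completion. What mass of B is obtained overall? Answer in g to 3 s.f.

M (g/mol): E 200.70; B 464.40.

1870 g

Step 1:
n(E) = 1670 / 200.70 = 8.321 mol
n(Z) = 6.780 mol
n/ν for E = 8.321/2 = 4.161
n/ν for Z = 6.780/2 = 3.390
Smallest n/ν is Z → limiting reagent.
n(T) produced = (2/2) × 6.780 = 6.780 mol
Step 2:
n(T) available = 6.780 mol
n(J) = 4.024 mol
n/ν for T = 6.780/3 = 2.260
n/ν for J = 4.024/3 = 1.341
Smallest n/ν is J → limiting reagent.
n(B) = (3/3) × 4.024 = 4.024 mol
mass = 4.024 × 464.40 = 1869 g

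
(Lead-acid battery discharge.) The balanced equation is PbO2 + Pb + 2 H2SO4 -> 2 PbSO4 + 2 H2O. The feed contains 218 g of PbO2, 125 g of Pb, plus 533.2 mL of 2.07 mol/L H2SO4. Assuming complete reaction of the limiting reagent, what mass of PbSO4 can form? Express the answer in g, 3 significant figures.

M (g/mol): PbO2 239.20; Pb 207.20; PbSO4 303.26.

n(PbO2) = 218.0 / 239.20 = 0.9114 mol
n(Pb) = 125.0 / 207.20 = 0.6033 mol
n(H2SO4) = 2.07 × 533.2/1000 = 1.104 mol
n/ν for PbO2 = 0.9114/1 = 0.9114
n/ν for Pb = 0.6033/1 = 0.6033
n/ν for H2SO4 = 1.104/2 = 0.5520
Smallest n/ν is H2SO4 → limiting reagent.
n(PbSO4) = (2/2) × 1.104 = 1.104 mol
mass = 1.104 × 303.26 = 334.8 g

335 g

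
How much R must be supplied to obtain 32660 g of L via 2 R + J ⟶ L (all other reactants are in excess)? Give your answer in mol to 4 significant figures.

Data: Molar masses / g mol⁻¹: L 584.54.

n(L) = 32660 / 584.54 = 55.87 mol
n(R) = (2/1) × 55.87 = 111.7 mol

111.7 mol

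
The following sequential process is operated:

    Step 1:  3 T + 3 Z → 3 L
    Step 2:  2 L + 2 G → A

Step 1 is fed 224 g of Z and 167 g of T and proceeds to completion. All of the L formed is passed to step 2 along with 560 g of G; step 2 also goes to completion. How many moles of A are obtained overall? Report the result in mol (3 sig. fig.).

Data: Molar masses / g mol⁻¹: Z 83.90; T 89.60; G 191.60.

Step 1:
n(Z) = 224.0 / 83.90 = 2.670 mol
n(T) = 167.0 / 89.60 = 1.864 mol
n/ν for Z = 2.670/3 = 0.8900
n/ν for T = 1.864/3 = 0.6213
Smallest n/ν is T → limiting reagent.
n(L) produced = (3/3) × 1.864 = 1.864 mol
Step 2:
n(L) available = 1.864 mol
n(G) = 560.0 / 191.60 = 2.923 mol
n/ν for L = 1.864/2 = 0.9320
n/ν for G = 2.923/2 = 1.462
Smallest n/ν is L → limiting reagent.
n(A) = (1/2) × 1.864 = 0.9320 mol

0.932 mol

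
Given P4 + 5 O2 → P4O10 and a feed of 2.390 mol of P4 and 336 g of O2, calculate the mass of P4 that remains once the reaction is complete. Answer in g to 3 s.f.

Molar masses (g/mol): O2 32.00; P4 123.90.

n(P4) = 2.390 mol
n(O2) = 336.0 / 32.00 = 10.50 mol
n/ν → P4: 2.390, O2: 2.100; O2 is limiting.
P4 consumed = (1/5) × 10.50 = 2.100 mol
P4 remaining = 2.390 − 2.100 = 0.2900 mol
mass = 0.2900 × 123.90 = 35.93 g

35.9 g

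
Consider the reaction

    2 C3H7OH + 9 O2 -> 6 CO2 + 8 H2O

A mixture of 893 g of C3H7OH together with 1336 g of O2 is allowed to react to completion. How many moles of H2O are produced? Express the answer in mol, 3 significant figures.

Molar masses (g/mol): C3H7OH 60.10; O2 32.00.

37.1 mol

n(C3H7OH) = 893.0 / 60.10 = 14.86 mol
n(O2) = 1336 / 32.00 = 41.75 mol
n/ν → C3H7OH: 7.430, O2: 4.639; O2 is limiting.
n(H2O) = (8/9) × 41.75 = 37.11 mol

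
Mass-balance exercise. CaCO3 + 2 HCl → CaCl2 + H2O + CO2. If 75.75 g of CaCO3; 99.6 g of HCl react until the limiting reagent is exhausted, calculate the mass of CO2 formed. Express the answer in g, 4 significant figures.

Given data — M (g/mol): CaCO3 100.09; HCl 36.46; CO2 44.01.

n(CaCO3) = 75.75 / 100.09 = 0.7568 mol
n(HCl) = 99.60 / 36.46 = 2.732 mol
n/ν → CaCO3: 0.7568, HCl: 1.366; CaCO3 is limiting.
n(CO2) = (1/1) × 0.7568 = 0.7568 mol
mass = 0.7568 × 44.01 = 33.31 g

33.31 g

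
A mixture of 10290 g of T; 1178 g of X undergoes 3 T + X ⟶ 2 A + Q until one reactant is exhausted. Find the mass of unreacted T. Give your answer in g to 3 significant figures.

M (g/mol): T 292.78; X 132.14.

n(T) = 10290 / 292.78 = 35.15 mol
n(X) = 1178 / 132.14 = 8.915 mol
n/ν for T = 35.15/3 = 11.72
n/ν for X = 8.915/1 = 8.915
Smallest n/ν is X → limiting reagent.
T consumed = (3/1) × 8.915 = 26.75 mol
T remaining = 35.15 − 26.75 = 8.400 mol
mass = 8.400 × 292.78 = 2459 g

2460 g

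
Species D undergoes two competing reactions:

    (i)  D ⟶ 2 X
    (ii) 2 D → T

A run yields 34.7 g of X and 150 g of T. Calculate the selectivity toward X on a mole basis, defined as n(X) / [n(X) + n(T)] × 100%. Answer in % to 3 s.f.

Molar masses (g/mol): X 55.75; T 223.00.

48.1 %

n(X) = 34.7 / 55.75 = 0.6224 mol
n(T) = 150 / 223.00 = 0.6726 mol
selectivity = 0.6224/(0.6224+0.6726) × 100 = 48.06 %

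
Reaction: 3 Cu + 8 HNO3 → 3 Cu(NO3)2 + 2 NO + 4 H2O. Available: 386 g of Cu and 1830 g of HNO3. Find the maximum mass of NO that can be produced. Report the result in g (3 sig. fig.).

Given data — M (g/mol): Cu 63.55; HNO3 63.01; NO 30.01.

n(Cu) = 386.0 / 63.55 = 6.074 mol
n(HNO3) = 1830 / 63.01 = 29.04 mol
n/ν for Cu = 6.074/3 = 2.025
n/ν for HNO3 = 29.04/8 = 3.630
Smallest n/ν is Cu → limiting reagent.
n(NO) = (2/3) × 6.074 = 4.049 mol
mass = 4.049 × 30.01 = 121.5 g

122 g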